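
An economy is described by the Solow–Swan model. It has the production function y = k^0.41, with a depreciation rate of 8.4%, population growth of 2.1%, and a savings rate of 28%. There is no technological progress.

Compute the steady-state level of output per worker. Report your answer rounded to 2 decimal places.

y* = 1.98

In steady state, investment equals break-even investment: s·k^α = (n + δ)·k.
Rearranging, k^(1−α) = s / (n + δ).
k^0.59 = 0.28 / (0.021 + 0.084) = 0.28 / 0.105 = 2.6667
k* = 2.6667^(1/0.59) ≈ 5.2722
y* = (k*)^α = 5.2722^0.41 ≈ 1.9770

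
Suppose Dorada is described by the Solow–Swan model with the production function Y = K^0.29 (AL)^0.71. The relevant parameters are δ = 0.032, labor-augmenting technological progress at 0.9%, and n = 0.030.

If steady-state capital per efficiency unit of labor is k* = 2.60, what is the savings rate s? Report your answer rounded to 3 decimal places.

s ≈ 0.140

In steady state, investment equals break-even investment: s·k^α = (n + g + δ)·k.
So s / (n + g + δ) = (k*)^(1−α) = 2.60^0.71 = 1.9707.
Therefore s = 1.9707 × (n + g + δ) = 1.9707 × 0.071 = 0.1399.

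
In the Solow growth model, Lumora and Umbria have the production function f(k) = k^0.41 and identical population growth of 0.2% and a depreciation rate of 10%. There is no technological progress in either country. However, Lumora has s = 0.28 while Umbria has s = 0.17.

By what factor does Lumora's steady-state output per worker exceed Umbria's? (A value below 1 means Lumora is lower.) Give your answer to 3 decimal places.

Steady-state y* = [s/(n + δ)]^(α/(1−α)), so the ratio is [ (s_L/(n + δ)_L) / (s_U/(n + δ)_U) ]^0.6949.
s_L/(n + δ)_L = 0.28/0.102 = 2.7451; s_U/(n + δ)_U = 0.17/0.102 = 1.6667.
Ratio = (2.7451/1.6667)^0.6949 = 1.6470^0.6949 ≈ 1.4144

ratio ≈ 1.414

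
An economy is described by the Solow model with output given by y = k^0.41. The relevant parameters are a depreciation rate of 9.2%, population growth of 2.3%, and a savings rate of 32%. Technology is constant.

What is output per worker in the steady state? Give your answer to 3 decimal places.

In steady state, investment equals break-even investment: s·k^α = (n + δ)·k.
Rearranging, k^(1−α) = s / (n + δ).
k^0.59 = 0.32 / (0.023 + 0.092) = 0.32 / 0.115 = 2.7826
k* = 2.7826^(1/0.59) ≈ 5.6664
y* = (k*)^α = 5.6664^0.41 ≈ 2.0364

y* ≈ 2.036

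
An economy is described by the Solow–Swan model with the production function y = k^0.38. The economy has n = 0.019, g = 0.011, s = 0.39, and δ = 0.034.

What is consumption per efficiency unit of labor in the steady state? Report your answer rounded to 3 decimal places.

c* = 1.847

At the steady state, Δk = 0, so s·k^α = (n + g + δ)·k.
Rearranging, k^(1−α) = s / (n + g + δ).
k^0.62 = 0.39 / (0.019 + 0.011 + 0.034) = 0.39 / 0.064 = 6.0938
k* = 6.0938^(1/0.62) ≈ 18.4480
y* = (k*)^α = 18.4480^0.38 ≈ 3.0273
c* = (1 − s)·y* = (1 − 0.39) × 3.0273 ≈ 1.8467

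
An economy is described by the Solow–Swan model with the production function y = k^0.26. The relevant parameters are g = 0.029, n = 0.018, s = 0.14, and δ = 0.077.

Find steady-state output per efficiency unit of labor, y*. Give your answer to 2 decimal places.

y* ≈ 1.04

Steady state requires s·f(k) = (n + g + δ)·k, i.e. s·k^α = (n + g + δ)·k.
Rearranging, k^(1−α) = s / (n + g + δ).
k^0.74 = 0.14 / (0.018 + 0.029 + 0.077) = 0.14 / 0.124 = 1.1290
k* = 1.1290^(1/0.74) ≈ 1.1782
y* = (k*)^α = 1.1782^0.26 ≈ 1.0436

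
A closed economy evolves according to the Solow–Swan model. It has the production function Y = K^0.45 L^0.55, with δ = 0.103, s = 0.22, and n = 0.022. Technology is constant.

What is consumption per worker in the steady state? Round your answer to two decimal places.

c* = 1.24

In steady state, investment equals break-even investment: s·k^α = (n + δ)·k.
Dividing both sides by k: k^(1−α) = s / (n + δ).
k^0.55 = 0.22 / (0.022 + 0.103) = 0.22 / 0.125 = 1.7600
k* = 1.7600^(1/0.55) ≈ 2.7950
y* = (k*)^α = 2.7950^0.45 ≈ 1.5881
c* = (1 − s)·y* = (1 − 0.22) × 1.5881 ≈ 1.2387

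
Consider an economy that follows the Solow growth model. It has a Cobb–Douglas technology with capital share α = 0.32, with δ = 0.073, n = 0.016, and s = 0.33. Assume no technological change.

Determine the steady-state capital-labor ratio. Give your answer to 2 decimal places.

Steady state requires s·f(k) = (n + δ)·k, i.e. s·k^α = (n + δ)·k.
Rearranging, k^(1−α) = s / (n + δ).
k^0.68 = 0.33 / (0.016 + 0.073) = 0.33 / 0.089 = 3.7079
k* = 3.7079^(1/0.68) ≈ 6.8699

k* = 6.87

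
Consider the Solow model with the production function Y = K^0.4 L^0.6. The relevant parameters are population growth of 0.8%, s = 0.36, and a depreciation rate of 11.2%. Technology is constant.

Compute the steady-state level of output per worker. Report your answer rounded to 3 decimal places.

y* ≈ 2.080

In steady state, investment equals break-even investment: s·k^α = (n + δ)·k.
Dividing both sides by k: k^(1−α) = s / (n + δ).
k^0.6 = 0.36 / (0.008 + 0.112) = 0.36 / 0.120 = 3.0000
k* = 3.0000^(1/0.6) ≈ 6.2403
y* = (k*)^α = 6.2403^0.4 ≈ 2.0801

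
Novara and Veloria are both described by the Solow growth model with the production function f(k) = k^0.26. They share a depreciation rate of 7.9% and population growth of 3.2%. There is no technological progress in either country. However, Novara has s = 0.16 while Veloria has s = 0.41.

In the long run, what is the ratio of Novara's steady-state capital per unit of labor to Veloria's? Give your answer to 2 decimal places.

ratio ≈ 0.28

Steady-state k* = [s/(n + δ)]^(1/(1−α)), so the ratio is [ (s_N/(n + δ)_N) / (s_V/(n + δ)_V) ]^1.3514.
s_N/(n + δ)_N = 0.16/0.111 = 1.4414; s_V/(n + δ)_V = 0.41/0.111 = 3.6937.
Ratio = (1.4414/3.6937)^1.3514 = 0.3902^1.3514 ≈ 0.2803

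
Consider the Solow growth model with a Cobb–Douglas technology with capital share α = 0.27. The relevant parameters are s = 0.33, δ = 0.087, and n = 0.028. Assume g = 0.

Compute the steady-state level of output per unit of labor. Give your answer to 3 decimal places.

Steady state requires s·f(k) = (n + δ)·k, i.e. s·k^α = (n + δ)·k.
Dividing both sides by k: k^(1−α) = s / (n + δ).
k^0.73 = 0.33 / (0.028 + 0.087) = 0.33 / 0.115 = 2.8696
k* = 2.8696^(1/0.73) ≈ 4.2379
y* = (k*)^α = 4.2379^0.27 ≈ 1.4768

y* = 1.477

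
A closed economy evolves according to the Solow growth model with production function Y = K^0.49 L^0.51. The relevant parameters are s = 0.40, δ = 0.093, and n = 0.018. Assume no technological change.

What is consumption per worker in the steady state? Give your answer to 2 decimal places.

c* = 2.06

In steady state, investment equals break-even investment: s·k^α = (n + δ)·k.
Dividing both sides by k: k^(1−α) = s / (n + δ).
k^0.51 = 0.40 / (0.018 + 0.093) = 0.40 / 0.111 = 3.6036
k* = 3.6036^(1/0.51) ≈ 12.3492
y* = (k*)^α = 12.3492^0.49 ≈ 3.4269
c* = (1 − s)·y* = (1 − 0.40) × 3.4269 ≈ 2.0561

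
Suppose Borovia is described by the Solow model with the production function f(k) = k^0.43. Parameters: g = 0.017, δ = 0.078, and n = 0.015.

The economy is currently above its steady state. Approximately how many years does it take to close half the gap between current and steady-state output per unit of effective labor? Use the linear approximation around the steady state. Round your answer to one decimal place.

half-life ≈ 11.1 years

Near the steady state the convergence rate is λ = (1 − α)(n + g + δ).
λ = (1 − 0.43) × 0.110 = 0.57 × 0.110 = 0.0627
Half-life = ln 2 / λ = 0.6931 / 0.0627 ≈ 11.05 years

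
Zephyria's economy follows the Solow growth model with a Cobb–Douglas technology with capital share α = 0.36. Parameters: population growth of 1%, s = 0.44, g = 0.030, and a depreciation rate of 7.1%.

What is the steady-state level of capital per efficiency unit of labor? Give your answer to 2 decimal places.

k* ≈ 8.60

At the steady state, Δk = 0, so s·k^α = (n + g + δ)·k.
Rearranging, k^(1−α) = s / (n + g + δ).
k^0.64 = 0.44 / (0.010 + 0.030 + 0.071) = 0.44 / 0.111 = 3.9640
k* = 3.9640^(1/0.64) ≈ 8.6017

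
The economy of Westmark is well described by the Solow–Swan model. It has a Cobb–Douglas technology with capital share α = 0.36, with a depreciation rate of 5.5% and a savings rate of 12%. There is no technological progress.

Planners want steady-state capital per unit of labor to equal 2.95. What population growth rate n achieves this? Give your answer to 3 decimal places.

n ≈ 0.005

At the steady state, Δk = 0, so s·k^α = (n + δ)·k.
So s / (n + δ) = (k*)^(1−α) = 2.95^0.64 = 1.9984.
Therefore n + δ = s / 1.9984 = 0.12 / 1.9984 = 0.0600, so n = 0.0600 − 0.055 = 0.0050.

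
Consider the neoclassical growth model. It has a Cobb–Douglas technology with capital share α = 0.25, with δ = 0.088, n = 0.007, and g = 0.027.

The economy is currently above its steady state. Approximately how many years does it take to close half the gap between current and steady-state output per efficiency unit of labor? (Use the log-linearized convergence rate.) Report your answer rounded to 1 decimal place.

about 7.6 years

Near the steady state the convergence rate is λ = (1 − α)(n + g + δ).
λ = (1 − 0.25) × 0.122 = 0.75 × 0.122 = 0.0915
Half-life = ln 2 / λ = 0.6931 / 0.0915 ≈ 7.57 years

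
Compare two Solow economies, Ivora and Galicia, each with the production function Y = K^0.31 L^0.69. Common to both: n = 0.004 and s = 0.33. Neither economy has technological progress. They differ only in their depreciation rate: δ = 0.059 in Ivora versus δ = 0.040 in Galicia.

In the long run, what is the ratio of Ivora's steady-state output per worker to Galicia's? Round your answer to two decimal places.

Steady-state y* = [s/(n + δ)]^(α/(1−α)), so the ratio is [ (s_I/(n + δ)_I) / (s_G/(n + δ)_G) ]^0.4493.
s_I/(n + δ)_I = 0.33/0.063 = 5.2381; s_G/(n + δ)_G = 0.33/0.044 = 7.5000.
Ratio = (5.2381/7.5000)^0.4493 = 0.6984^0.4493 ≈ 0.8511

ratio ≈ 0.85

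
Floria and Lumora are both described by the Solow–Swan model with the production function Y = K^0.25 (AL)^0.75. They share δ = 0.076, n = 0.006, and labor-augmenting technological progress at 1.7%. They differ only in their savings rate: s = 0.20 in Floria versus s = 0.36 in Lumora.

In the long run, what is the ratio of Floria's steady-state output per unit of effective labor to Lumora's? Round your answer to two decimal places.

ratio ≈ 0.82

Steady-state y* = [s/(n + g + δ)]^(α/(1−α)), so the ratio is [ (s_F/(n + g + δ)_F) / (s_L/(n + g + δ)_L) ]^0.3333.
s_F/(n + g + δ)_F = 0.20/0.099 = 2.0202; s_L/(n + g + δ)_L = 0.36/0.099 = 3.6364.
Ratio = (2.0202/3.6364)^0.3333 = 0.5555^0.3333 ≈ 0.8221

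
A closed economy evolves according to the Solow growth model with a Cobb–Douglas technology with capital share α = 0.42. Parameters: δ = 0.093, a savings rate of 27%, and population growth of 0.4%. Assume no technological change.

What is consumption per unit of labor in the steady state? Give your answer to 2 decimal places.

In steady state, investment equals break-even investment: s·k^α = (n + δ)·k.
Rearranging, k^(1−α) = s / (n + δ).
k^0.58 = 0.27 / (0.004 + 0.093) = 0.27 / 0.097 = 2.7835
k* = 2.7835^(1/0.58) ≈ 5.8417
y* = (k*)^α = 5.8417^0.42 ≈ 2.0987
c* = (1 − s)·y* = (1 − 0.27) × 2.0987 ≈ 1.5321

c* ≈ 1.53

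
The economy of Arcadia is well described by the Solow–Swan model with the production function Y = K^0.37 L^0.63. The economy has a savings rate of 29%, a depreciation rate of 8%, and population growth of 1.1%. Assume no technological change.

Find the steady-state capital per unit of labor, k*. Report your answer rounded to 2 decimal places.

At the steady state, Δk = 0, so s·k^α = (n + δ)·k.
Rearranging, k^(1−α) = s / (n + δ).
k^0.63 = 0.29 / (0.011 + 0.080) = 0.29 / 0.091 = 3.1868
k* = 3.1868^(1/0.63) ≈ 6.2947

k* ≈ 6.29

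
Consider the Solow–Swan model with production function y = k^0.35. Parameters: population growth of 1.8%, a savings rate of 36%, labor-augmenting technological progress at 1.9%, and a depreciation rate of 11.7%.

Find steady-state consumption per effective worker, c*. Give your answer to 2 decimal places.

c* ≈ 1.01

Steady state requires s·f(k) = (n + g + δ)·k, i.e. s·k^α = (n + g + δ)·k.
Rearranging, k^(1−α) = s / (n + g + δ).
k^0.65 = 0.36 / (0.018 + 0.019 + 0.117) = 0.36 / 0.154 = 2.3377
k* = 2.3377^(1/0.65) ≈ 3.6929
y* = (k*)^α = 3.6929^0.35 ≈ 1.5797
c* = (1 − s)·y* = (1 − 0.36) × 1.5797 ≈ 1.0110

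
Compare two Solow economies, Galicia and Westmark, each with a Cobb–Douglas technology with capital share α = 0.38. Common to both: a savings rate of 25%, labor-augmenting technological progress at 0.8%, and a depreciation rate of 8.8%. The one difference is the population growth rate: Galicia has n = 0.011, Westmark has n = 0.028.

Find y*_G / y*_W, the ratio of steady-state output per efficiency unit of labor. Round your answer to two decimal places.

Steady-state y* = [s/(n + g + δ)]^(α/(1−α)), so the ratio is [ (s_G/(n + g + δ)_G) / (s_W/(n + g + δ)_W) ]^0.6129.
s_G/(n + g + δ)_G = 0.25/0.107 = 2.3364; s_W/(n + g + δ)_W = 0.25/0.124 = 2.0161.
Ratio = (2.3364/2.0161)^0.6129 = 1.1589^0.6129 ≈ 1.0946

y*_G / y*_W ≈ 1.09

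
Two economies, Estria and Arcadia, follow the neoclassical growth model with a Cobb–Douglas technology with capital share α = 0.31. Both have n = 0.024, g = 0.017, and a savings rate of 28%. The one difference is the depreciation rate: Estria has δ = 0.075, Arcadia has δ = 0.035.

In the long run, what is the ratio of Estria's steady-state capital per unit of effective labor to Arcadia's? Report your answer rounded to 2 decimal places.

ratio ≈ 0.54

Steady-state k* = [s/(n + g + δ)]^(1/(1−α)), so the ratio is [ (s_E/(n + g + δ)_E) / (s_A/(n + g + δ)_A) ]^1.4493.
s_E/(n + g + δ)_E = 0.28/0.116 = 2.4138; s_A/(n + g + δ)_A = 0.28/0.076 = 3.6842.
Ratio = (2.4138/3.6842)^1.4493 = 0.6552^1.4493 ≈ 0.5418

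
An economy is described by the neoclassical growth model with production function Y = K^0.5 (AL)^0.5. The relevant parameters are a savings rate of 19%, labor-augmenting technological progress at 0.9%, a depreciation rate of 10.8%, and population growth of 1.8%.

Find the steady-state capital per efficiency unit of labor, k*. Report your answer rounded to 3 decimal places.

k* = 1.981

At the steady state, Δk = 0, so s·k^α = (n + g + δ)·k.
Dividing both sides by k: k^(1−α) = s / (n + g + δ).
k^0.5 = 0.19 / (0.018 + 0.009 + 0.108) = 0.19 / 0.135 = 1.4074
k* = 1.4074^(1/0.5) ≈ 1.9808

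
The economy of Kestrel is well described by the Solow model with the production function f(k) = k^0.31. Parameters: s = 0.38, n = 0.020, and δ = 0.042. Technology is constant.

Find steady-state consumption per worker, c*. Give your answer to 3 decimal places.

Steady state requires s·f(k) = (n + δ)·k, i.e. s·k^α = (n + δ)·k.
Rearranging, k^(1−α) = s / (n + δ).
k^0.69 = 0.38 / (0.020 + 0.042) = 0.38 / 0.062 = 6.1290
k* = 6.1290^(1/0.69) ≈ 13.8403
y* = (k*)^α = 13.8403^0.31 ≈ 2.2582
c* = (1 − s)·y* = (1 − 0.38) × 2.2582 ≈ 1.4001

c* ≈ 1.400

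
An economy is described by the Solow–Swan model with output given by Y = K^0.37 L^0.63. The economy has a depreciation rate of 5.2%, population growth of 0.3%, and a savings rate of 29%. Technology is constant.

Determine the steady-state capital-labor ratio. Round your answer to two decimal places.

In steady state, investment equals break-even investment: s·k^α = (n + δ)·k.
Rearranging, k^(1−α) = s / (n + δ).
k^0.63 = 0.29 / (0.003 + 0.052) = 0.29 / 0.055 = 5.2727
k* = 5.2727^(1/0.63) ≈ 13.9986

k* = 14.00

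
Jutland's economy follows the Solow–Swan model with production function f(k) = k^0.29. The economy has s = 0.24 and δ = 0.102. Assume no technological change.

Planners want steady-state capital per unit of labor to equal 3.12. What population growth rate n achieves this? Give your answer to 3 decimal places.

n ≈ 0.005

At the steady state, Δk = 0, so s·k^α = (n + δ)·k.
So s / (n + δ) = (k*)^(1−α) = 3.12^0.71 = 2.2431.
Therefore n + δ = s / 2.2431 = 0.24 / 2.2431 = 0.1070, so n = 0.1070 − 0.102 = 0.0050.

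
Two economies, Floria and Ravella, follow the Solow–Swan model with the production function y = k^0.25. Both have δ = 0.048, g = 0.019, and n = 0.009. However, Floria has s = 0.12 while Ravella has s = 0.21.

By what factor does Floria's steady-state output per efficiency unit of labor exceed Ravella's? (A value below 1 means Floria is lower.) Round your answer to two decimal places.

Steady-state y* = [s/(n + g + δ)]^(α/(1−α)), so the ratio is [ (s_F/(n + g + δ)_F) / (s_R/(n + g + δ)_R) ]^0.3333.
s_F/(n + g + δ)_F = 0.12/0.076 = 1.5789; s_R/(n + g + δ)_R = 0.21/0.076 = 2.7632.
Ratio = (1.5789/2.7632)^0.3333 = 0.5714^0.3333 ≈ 0.8298

y*_F / y*_R ≈ 0.83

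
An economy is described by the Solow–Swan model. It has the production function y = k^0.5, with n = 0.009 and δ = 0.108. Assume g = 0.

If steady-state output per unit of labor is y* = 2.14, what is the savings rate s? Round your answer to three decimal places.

Steady state requires s·f(k) = (n + δ)·k, i.e. s·k^α = (n + δ)·k.
Since y* = [s/(n + δ)]^(α/(1−α)), we have s/(n + δ) = (y*)^((1−α)/α) = 2.14^1 = 2.1400.
Therefore s = 2.1400 × (n + δ) = 2.1400 × 0.117 = 0.2504.

s ≈ 0.250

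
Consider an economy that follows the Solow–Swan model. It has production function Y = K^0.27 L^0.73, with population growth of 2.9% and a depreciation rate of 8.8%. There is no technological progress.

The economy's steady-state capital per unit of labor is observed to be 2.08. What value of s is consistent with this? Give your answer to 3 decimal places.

At the steady state, Δk = 0, so s·k^α = (n + δ)·k.
So s / (n + δ) = (k*)^(1−α) = 2.08^0.73 = 1.7068.
Therefore s = 1.7068 × (n + δ) = 1.7068 × 0.117 = 0.1997.

s ≈ 0.200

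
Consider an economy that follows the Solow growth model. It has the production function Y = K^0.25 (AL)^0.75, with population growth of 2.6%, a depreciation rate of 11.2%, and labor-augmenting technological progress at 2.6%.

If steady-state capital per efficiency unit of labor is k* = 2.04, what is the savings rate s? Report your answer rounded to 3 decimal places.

s ≈ 0.280

In steady state, investment equals break-even investment: s·k^α = (n + g + δ)·k.
So s / (n + g + δ) = (k*)^(1−α) = 2.04^0.75 = 1.7070.
Therefore s = 1.7070 × (n + g + δ) = 1.7070 × 0.164 = 0.2799.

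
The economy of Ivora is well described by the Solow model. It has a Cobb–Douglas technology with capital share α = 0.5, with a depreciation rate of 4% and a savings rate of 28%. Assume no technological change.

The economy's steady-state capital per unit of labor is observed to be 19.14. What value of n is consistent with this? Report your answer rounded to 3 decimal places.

Steady state requires s·f(k) = (n + δ)·k, i.e. s·k^α = (n + δ)·k.
So s / (n + δ) = (k*)^(1−α) = 19.14^0.5 = 4.3749.
Therefore n + δ = s / 4.3749 = 0.28 / 4.3749 = 0.0640, so n = 0.0640 − 0.040 = 0.0240.

n ≈ 0.024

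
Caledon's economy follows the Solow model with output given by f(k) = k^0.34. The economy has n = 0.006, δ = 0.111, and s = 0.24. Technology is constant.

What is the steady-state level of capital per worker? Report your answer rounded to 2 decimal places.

k* ≈ 2.97

Steady state requires s·f(k) = (n + δ)·k, i.e. s·k^α = (n + δ)·k.
Dividing both sides by k: k^(1−α) = s / (n + δ).
k^0.66 = 0.24 / (0.006 + 0.111) = 0.24 / 0.117 = 2.0513
k* = 2.0513^(1/0.66) ≈ 2.9701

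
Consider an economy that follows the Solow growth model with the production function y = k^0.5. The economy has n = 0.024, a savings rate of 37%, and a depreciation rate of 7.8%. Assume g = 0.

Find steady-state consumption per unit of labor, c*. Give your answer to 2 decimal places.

c* = 2.29

In steady state, investment equals break-even investment: s·k^α = (n + δ)·k.
Dividing both sides by k: k^(1−α) = s / (n + δ).
k^0.5 = 0.37 / (0.024 + 0.078) = 0.37 / 0.102 = 3.6275
k* = 3.6275^(1/0.5) ≈ 13.1588
y* = (k*)^α = 13.1588^0.5 ≈ 3.6275
c* = (1 − s)·y* = (1 − 0.37) × 3.6275 ≈ 2.2853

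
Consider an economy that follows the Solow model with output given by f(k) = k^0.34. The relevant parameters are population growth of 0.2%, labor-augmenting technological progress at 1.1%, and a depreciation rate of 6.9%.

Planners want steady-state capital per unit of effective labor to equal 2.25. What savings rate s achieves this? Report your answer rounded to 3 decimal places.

In steady state, investment equals break-even investment: s·k^α = (n + g + δ)·k.
So s / (n + g + δ) = (k*)^(1−α) = 2.25^0.66 = 1.7078.
Therefore s = 1.7078 × (n + g + δ) = 1.7078 × 0.082 = 0.1400.

s ≈ 0.140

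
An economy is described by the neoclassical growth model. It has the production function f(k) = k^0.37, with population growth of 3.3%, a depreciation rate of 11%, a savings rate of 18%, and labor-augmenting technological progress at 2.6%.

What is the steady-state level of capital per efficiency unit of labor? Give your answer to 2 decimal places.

k* = 1.11

In steady state, investment equals break-even investment: s·k^α = (n + g + δ)·k.
Rearranging, k^(1−α) = s / (n + g + δ).
k^0.63 = 0.18 / (0.033 + 0.026 + 0.110) = 0.18 / 0.169 = 1.0651
k* = 1.0651^(1/0.63) ≈ 1.1053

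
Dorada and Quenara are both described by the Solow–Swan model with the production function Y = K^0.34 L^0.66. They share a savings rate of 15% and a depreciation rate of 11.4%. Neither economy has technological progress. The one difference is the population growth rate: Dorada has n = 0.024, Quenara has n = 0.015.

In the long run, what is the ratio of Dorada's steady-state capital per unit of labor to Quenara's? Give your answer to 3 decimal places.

Steady-state k* = [s/(n + δ)]^(1/(1−α)), so the ratio is [ (s_D/(n + δ)_D) / (s_Q/(n + δ)_Q) ]^1.5152.
s_D/(n + δ)_D = 0.15/0.138 = 1.0870; s_Q/(n + δ)_Q = 0.15/0.129 = 1.1628.
Ratio = (1.0870/1.1628)^1.5152 = 0.9348^1.5152 ≈ 0.9029

ratio ≈ 0.903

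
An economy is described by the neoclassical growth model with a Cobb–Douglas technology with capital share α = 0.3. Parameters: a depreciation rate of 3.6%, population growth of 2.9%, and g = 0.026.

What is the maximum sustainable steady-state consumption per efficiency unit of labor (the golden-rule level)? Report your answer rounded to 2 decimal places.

At the golden rule, f'(k) = n + g + δ, so α·k^(α−1) = n + g + δ and k_gold = (α/(n + g + δ))^(1/(1−α)).
k_gold = (0.3/0.091)^(1/0.7) = 3.2967^1.4286 ≈ 5.4970
c_gold = f(k_gold) − (n + g + δ)·k_gold = 1.6674 − 0.091×5.4970 ≈ 1.1672

c_gold ≈ 1.17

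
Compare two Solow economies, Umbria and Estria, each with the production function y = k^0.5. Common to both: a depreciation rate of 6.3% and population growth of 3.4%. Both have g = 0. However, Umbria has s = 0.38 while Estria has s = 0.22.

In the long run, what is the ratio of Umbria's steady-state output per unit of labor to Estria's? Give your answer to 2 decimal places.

ratio ≈ 1.73

Steady-state y* = [s/(n + δ)]^(α/(1−α)), so the ratio is [ (s_U/(n + δ)_U) / (s_E/(n + δ)_E) ]^1.
s_U/(n + δ)_U = 0.38/0.097 = 3.9175; s_E/(n + δ)_E = 0.22/0.097 = 2.2680.
Ratio = (3.9175/2.2680)^1 = 1.7273^1 ≈ 1.7273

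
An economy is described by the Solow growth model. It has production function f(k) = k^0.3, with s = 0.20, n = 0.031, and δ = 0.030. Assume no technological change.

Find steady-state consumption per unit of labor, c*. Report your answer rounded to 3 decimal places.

c* = 1.331

In steady state, investment equals break-even investment: s·k^α = (n + δ)·k.
Dividing both sides by k: k^(1−α) = s / (n + δ).
k^0.7 = 0.20 / (0.031 + 0.030) = 0.20 / 0.061 = 3.2787
k* = 3.2787^(1/0.7) ≈ 5.4540
y* = (k*)^α = 5.4540^0.3 ≈ 1.6635
c* = (1 − s)·y* = (1 − 0.20) × 1.6635 ≈ 1.3308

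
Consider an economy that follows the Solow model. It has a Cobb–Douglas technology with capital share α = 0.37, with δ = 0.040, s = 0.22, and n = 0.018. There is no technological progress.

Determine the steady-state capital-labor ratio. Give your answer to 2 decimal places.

At the steady state, Δk = 0, so s·k^α = (n + δ)·k.
Dividing both sides by k: k^(1−α) = s / (n + δ).
k^0.63 = 0.22 / (0.018 + 0.040) = 0.22 / 0.058 = 3.7931
k* = 3.7931^(1/0.63) ≈ 8.2992

k* = 8.30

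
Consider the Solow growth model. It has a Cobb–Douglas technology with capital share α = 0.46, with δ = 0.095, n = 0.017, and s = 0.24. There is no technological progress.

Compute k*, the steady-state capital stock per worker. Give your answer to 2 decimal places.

k* ≈ 4.10

In steady state, investment equals break-even investment: s·k^α = (n + δ)·k.
Dividing both sides by k: k^(1−α) = s / (n + δ).
k^0.54 = 0.24 / (0.017 + 0.095) = 0.24 / 0.112 = 2.1429
k* = 2.1429^(1/0.54) ≈ 4.1017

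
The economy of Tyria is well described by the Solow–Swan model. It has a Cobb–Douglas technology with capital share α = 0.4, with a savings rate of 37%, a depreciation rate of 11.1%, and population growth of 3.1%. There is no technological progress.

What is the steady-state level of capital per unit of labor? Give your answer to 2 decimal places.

k* = 4.93

Steady state requires s·f(k) = (n + δ)·k, i.e. s·k^α = (n + δ)·k.
Rearranging, k^(1−α) = s / (n + δ).
k^0.6 = 0.37 / (0.031 + 0.111) = 0.37 / 0.142 = 2.6056
k* = 2.6056^(1/0.6) ≈ 4.9338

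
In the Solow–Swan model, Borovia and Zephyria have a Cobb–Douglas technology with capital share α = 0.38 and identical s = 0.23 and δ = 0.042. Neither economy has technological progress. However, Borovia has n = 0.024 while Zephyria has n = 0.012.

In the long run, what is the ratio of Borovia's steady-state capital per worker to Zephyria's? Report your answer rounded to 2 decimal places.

ratio ≈ 0.72

Steady-state k* = [s/(n + δ)]^(1/(1−α)), so the ratio is [ (s_B/(n + δ)_B) / (s_Z/(n + δ)_Z) ]^1.6129.
s_B/(n + δ)_B = 0.23/0.066 = 3.4848; s_Z/(n + δ)_Z = 0.23/0.054 = 4.2593.
Ratio = (3.4848/4.2593)^1.6129 = 0.8182^1.6129 ≈ 0.7235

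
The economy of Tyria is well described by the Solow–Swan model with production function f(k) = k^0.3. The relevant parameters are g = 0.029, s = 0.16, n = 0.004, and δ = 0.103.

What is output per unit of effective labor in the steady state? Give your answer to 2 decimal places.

In steady state, investment equals break-even investment: s·k^α = (n + g + δ)·k.
Dividing both sides by k: k^(1−α) = s / (n + g + δ).
k^0.7 = 0.16 / (0.004 + 0.029 + 0.103) = 0.16 / 0.136 = 1.1765
k* = 1.1765^(1/0.7) ≈ 1.2614
y* = (k*)^α = 1.2614^0.3 ≈ 1.0722

y* = 1.07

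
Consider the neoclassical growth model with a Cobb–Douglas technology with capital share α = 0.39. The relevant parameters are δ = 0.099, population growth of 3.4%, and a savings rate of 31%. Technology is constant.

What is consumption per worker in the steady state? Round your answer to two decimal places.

At the steady state, Δk = 0, so s·k^α = (n + δ)·k.
Rearranging, k^(1−α) = s / (n + δ).
k^0.61 = 0.31 / (0.034 + 0.099) = 0.31 / 0.133 = 2.3308
k* = 2.3308^(1/0.61) ≈ 4.0038
y* = (k*)^α = 4.0038^0.39 ≈ 1.7178
c* = (1 − s)·y* = (1 − 0.31) × 1.7178 ≈ 1.1853

c* = 1.19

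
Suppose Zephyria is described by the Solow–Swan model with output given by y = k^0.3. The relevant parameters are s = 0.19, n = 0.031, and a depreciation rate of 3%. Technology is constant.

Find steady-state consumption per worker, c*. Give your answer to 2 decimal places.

Steady state requires s·f(k) = (n + δ)·k, i.e. s·k^α = (n + δ)·k.
Rearranging, k^(1−α) = s / (n + δ).
k^0.7 = 0.19 / (0.031 + 0.030) = 0.19 / 0.061 = 3.1148
k* = 3.1148^(1/0.7) ≈ 5.0687
y* = (k*)^α = 5.0687^0.3 ≈ 1.6273
c* = (1 − s)·y* = (1 − 0.19) × 1.6273 ≈ 1.3181

c* = 1.32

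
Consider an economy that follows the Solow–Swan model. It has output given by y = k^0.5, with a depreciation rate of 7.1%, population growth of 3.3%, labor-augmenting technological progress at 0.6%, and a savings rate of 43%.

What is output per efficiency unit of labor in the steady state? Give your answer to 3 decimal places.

Steady state requires s·f(k) = (n + g + δ)·k, i.e. s·k^α = (n + g + δ)·k.
Rearranging, k^(1−α) = s / (n + g + δ).
k^0.5 = 0.43 / (0.033 + 0.006 + 0.071) = 0.43 / 0.110 = 3.9091
k* = 3.9091^(1/0.5) ≈ 15.2811
y* = (k*)^α = 15.2811^0.5 ≈ 3.9091

y* = 3.909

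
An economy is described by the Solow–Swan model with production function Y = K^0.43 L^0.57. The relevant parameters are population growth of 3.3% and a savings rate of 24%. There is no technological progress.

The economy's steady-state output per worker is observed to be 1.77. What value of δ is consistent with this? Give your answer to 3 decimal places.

δ ≈ 0.080

In steady state, investment equals break-even investment: s·k^α = (n + δ)·k.
Since y* = [s/(n + δ)]^(α/(1−α)), we have s/(n + δ) = (y*)^((1−α)/α) = 1.77^1.3256 = 2.1316.
Therefore n + δ = s / 2.1316 = 0.24 / 2.1316 = 0.1126, so δ = 0.1126 − 0.033 = 0.0796.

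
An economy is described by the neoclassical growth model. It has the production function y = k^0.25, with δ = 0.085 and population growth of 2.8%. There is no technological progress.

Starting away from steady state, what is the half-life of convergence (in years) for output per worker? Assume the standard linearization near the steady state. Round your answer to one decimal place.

about 8.2 years

Near the steady state the convergence rate is λ = (1 − α)(n + δ).
λ = (1 − 0.25) × 0.113 = 0.75 × 0.113 = 0.08475
Half-life = ln 2 / λ = 0.6931 / 0.08475 ≈ 8.18 years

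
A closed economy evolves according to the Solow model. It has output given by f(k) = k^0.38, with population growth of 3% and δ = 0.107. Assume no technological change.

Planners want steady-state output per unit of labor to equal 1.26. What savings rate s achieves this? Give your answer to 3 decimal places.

s ≈ 0.200

At the steady state, Δk = 0, so s·k^α = (n + δ)·k.
Since y* = [s/(n + δ)]^(α/(1−α)), we have s/(n + δ) = (y*)^((1−α)/α) = 1.26^1.6316 = 1.4580.
Therefore s = 1.4580 × (n + δ) = 1.4580 × 0.137 = 0.1997.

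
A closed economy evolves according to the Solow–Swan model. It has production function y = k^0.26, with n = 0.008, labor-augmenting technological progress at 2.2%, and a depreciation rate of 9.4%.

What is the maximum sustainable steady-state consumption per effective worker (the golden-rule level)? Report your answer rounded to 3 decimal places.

At the golden rule, f'(k) = n + g + δ, so α·k^(α−1) = n + g + δ and k_gold = (α/(n + g + δ))^(1/(1−α)).
k_gold = (0.26/0.124)^(1/0.74) = 2.0968^1.3514 ≈ 2.7199
c_gold = f(k_gold) − (n + g + δ)·k_gold = 1.2971 − 0.124×2.7199 ≈ 0.9598

c_gold ≈ 0.960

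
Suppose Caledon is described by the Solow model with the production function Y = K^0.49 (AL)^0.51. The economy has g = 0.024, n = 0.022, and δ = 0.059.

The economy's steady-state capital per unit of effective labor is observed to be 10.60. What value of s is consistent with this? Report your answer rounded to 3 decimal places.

Steady state requires s·f(k) = (n + g + δ)·k, i.e. s·k^α = (n + g + δ)·k.
So s / (n + g + δ) = (k*)^(1−α) = 10.60^0.51 = 3.3335.
Therefore s = 3.3335 × (n + g + δ) = 3.3335 × 0.105 = 0.3500.

s ≈ 0.350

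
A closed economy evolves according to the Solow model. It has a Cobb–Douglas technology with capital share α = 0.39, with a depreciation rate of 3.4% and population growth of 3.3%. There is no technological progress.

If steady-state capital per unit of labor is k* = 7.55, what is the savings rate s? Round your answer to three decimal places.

Steady state requires s·f(k) = (n + δ)·k, i.e. s·k^α = (n + δ)·k.
So s / (n + δ) = (k*)^(1−α) = 7.55^0.61 = 3.4320.
Therefore s = 3.4320 × (n + δ) = 3.4320 × 0.067 = 0.2299.

s ≈ 0.230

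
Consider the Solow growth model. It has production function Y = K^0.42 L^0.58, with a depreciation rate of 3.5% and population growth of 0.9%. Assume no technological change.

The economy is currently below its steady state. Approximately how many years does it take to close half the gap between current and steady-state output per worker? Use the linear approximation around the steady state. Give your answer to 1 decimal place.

about 27.2 years

Near the steady state the convergence rate is λ = (1 − α)(n + δ).
λ = (1 − 0.42) × 0.044 = 0.58 × 0.044 = 0.02552
Half-life = ln 2 / λ = 0.6931 / 0.02552 ≈ 27.16 years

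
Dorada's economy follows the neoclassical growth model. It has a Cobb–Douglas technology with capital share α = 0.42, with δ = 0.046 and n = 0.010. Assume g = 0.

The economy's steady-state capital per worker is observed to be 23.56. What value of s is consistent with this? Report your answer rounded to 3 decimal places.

s ≈ 0.350

At the steady state, Δk = 0, so s·k^α = (n + δ)·k.
So s / (n + δ) = (k*)^(1−α) = 23.56^0.58 = 6.2497.
Therefore s = 6.2497 × (n + δ) = 6.2497 × 0.056 = 0.3500.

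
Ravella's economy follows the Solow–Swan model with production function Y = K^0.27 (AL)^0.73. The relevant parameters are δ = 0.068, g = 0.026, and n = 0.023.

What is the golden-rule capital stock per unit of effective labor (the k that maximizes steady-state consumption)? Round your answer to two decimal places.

The golden rule sets f'(k) = n + g + δ, i.e. α·k^(α−1) = n + g + δ.
So k^(1−α) = α / (n + g + δ) = 0.27 / 0.117 = 2.3077.
k_gold = 2.3077^(1/0.73) ≈ 3.1442

k_gold ≈ 3.14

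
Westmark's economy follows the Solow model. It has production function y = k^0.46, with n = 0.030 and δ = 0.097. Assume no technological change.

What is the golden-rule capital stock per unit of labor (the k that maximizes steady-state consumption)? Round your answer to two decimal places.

k_gold ≈ 10.84

The golden rule sets f'(k) = n + δ, i.e. α·k^(α−1) = n + δ.
So k^(1−α) = α / (n + δ) = 0.46 / 0.127 = 3.6220.
k_gold = 3.6220^(1/0.54) ≈ 10.8415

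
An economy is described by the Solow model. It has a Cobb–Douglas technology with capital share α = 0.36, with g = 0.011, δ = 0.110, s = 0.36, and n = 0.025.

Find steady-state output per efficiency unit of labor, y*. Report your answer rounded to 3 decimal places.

y* ≈ 1.661

At the steady state, Δk = 0, so s·k^α = (n + g + δ)·k.
Rearranging, k^(1−α) = s / (n + g + δ).
k^0.64 = 0.36 / (0.025 + 0.011 + 0.110) = 0.36 / 0.146 = 2.4658
k* = 2.4658^(1/0.64) ≈ 4.0967
y* = (k*)^α = 4.0967^0.36 ≈ 1.6614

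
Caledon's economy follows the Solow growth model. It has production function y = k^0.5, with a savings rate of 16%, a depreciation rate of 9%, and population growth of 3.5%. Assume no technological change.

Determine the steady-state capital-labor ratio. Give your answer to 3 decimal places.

Steady state requires s·f(k) = (n + δ)·k, i.e. s·k^α = (n + δ)·k.
Dividing both sides by k: k^(1−α) = s / (n + δ).
k^0.5 = 0.16 / (0.035 + 0.090) = 0.16 / 0.125 = 1.2800
k* = 1.2800^(1/0.5) ≈ 1.6384

k* ≈ 1.638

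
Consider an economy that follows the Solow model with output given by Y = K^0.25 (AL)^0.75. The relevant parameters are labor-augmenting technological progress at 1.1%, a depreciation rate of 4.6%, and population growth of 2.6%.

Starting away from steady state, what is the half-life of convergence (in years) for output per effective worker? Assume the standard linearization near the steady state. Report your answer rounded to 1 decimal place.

Near the steady state the convergence rate is λ = (1 − α)(n + g + δ).
λ = (1 − 0.25) × 0.083 = 0.75 × 0.083 = 0.06225
Half-life = ln 2 / λ = 0.6931 / 0.06225 ≈ 11.13 years

half-life ≈ 11.1 years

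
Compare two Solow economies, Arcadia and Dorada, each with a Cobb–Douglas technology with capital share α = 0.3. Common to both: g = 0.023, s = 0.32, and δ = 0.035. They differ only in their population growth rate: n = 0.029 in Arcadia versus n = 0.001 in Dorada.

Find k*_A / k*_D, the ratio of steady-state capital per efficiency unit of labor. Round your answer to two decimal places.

Steady-state k* = [s/(n + g + δ)]^(1/(1−α)), so the ratio is [ (s_A/(n + g + δ)_A) / (s_D/(n + g + δ)_D) ]^1.4286.
s_A/(n + g + δ)_A = 0.32/0.087 = 3.6782; s_D/(n + g + δ)_D = 0.32/0.059 = 5.4237.
Ratio = (3.6782/5.4237)^1.4286 = 0.6782^1.4286 ≈ 0.5742

k*_A / k*_D ≈ 0.57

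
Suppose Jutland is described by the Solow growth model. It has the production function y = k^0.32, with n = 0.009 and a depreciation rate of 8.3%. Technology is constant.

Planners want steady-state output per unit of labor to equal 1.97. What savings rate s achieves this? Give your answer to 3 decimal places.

s ≈ 0.389

Steady state requires s·f(k) = (n + δ)·k, i.e. s·k^α = (n + δ)·k.
Since y* = [s/(n + δ)]^(α/(1−α)), we have s/(n + δ) = (y*)^((1−α)/α) = 1.97^2.125 = 4.2242.
Therefore s = 4.2242 × (n + δ) = 4.2242 × 0.092 = 0.3886.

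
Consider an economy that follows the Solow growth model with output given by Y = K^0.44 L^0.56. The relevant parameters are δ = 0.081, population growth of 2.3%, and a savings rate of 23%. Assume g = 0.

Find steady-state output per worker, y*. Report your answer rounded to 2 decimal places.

y* = 1.87

Steady state requires s·f(k) = (n + δ)·k, i.e. s·k^α = (n + δ)·k.
Rearranging, k^(1−α) = s / (n + δ).
k^0.56 = 0.23 / (0.023 + 0.081) = 0.23 / 0.104 = 2.2115
k* = 2.2115^(1/0.56) ≈ 4.1258
y* = (k*)^α = 4.1258^0.44 ≈ 1.8656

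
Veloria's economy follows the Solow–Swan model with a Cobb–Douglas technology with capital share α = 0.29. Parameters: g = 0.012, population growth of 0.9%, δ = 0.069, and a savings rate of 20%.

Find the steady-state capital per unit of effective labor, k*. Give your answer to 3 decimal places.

Steady state requires s·f(k) = (n + g + δ)·k, i.e. s·k^α = (n + g + δ)·k.
Rearranging, k^(1−α) = s / (n + g + δ).
k^0.71 = 0.20 / (0.009 + 0.012 + 0.069) = 0.20 / 0.090 = 2.2222
k* = 2.2222^(1/0.71) ≈ 3.0791

k* = 3.079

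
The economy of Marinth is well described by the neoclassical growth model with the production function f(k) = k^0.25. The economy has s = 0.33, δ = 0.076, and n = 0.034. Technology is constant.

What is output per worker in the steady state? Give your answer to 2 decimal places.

y* = 1.44

In steady state, investment equals break-even investment: s·k^α = (n + δ)·k.
Dividing both sides by k: k^(1−α) = s / (n + δ).
k^0.75 = 0.33 / (0.034 + 0.076) = 0.33 / 0.110 = 3.0000
k* = 3.0000^(1/0.75) ≈ 4.3267
y* = (k*)^α = 4.3267^0.25 ≈ 1.4422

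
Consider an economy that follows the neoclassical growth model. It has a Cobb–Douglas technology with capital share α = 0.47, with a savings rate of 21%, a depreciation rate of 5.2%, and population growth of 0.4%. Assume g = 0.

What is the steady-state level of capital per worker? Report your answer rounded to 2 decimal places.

k* = 12.11

At the steady state, Δk = 0, so s·k^α = (n + δ)·k.
Dividing both sides by k: k^(1−α) = s / (n + δ).
k^0.53 = 0.21 / (0.004 + 0.052) = 0.21 / 0.056 = 3.7500
k* = 3.7500^(1/0.53) ≈ 12.1082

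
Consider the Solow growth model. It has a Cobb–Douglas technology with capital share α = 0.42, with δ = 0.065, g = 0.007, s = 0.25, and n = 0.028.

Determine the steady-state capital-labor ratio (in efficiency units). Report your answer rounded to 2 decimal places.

k* = 4.85

At the steady state, Δk = 0, so s·k^α = (n + g + δ)·k.
Dividing both sides by k: k^(1−α) = s / (n + g + δ).
k^0.58 = 0.25 / (0.028 + 0.007 + 0.065) = 0.25 / 0.100 = 2.5000
k* = 2.5000^(1/0.58) ≈ 4.8540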